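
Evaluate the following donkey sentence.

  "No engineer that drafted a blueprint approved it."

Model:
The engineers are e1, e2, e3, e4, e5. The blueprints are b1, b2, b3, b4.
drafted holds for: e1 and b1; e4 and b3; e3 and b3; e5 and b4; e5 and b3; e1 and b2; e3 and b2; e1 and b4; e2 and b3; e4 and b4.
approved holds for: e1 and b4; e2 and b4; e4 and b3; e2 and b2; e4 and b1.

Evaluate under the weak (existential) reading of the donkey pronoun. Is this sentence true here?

False

"it" takes "a blueprint" as antecedent — a donkey pronoun bound across the clause boundary.
Truth condition: for no (e,b) with drafted(e,b) does approved(e,b) hold.
Restrictor pairs — does the scope hold? (e1,b1):fails  (e1,b2):fails  (e1,b4):holds  (e2,b3):fails  (e3,b2):fails  (e3,b3):fails  (e4,b3):holds  (e4,b4):fails  (e5,b3):fails  (e5,b4):fails
Scope holds for 2 pair(s), so the sentence is false.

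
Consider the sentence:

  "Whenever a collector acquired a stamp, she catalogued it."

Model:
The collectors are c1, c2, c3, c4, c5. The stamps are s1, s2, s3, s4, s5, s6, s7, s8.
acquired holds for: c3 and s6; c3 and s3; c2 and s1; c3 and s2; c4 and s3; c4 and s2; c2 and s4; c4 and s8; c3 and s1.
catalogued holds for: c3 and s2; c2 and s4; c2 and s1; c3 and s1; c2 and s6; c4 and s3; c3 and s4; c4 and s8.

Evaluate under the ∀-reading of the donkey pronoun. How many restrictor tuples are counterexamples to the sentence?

"it" takes "a stamp" as antecedent — a donkey pronoun bound across the clause boundary.
Strong reading: for every (c,s) with acquired(c,s), catalogued(c,s).
Restrictor pairs: (c2,s1) ✓  (c2,s4) ✓  (c3,s1) ✓  (c3,s2) ✓  (c3,s3) ✗  (c3,s6) ✗  (c4,s2) ✗  (c4,s3) ✓  (c4,s8) ✓
Counterexamples (restrictor pairs failing the scope): 3.

3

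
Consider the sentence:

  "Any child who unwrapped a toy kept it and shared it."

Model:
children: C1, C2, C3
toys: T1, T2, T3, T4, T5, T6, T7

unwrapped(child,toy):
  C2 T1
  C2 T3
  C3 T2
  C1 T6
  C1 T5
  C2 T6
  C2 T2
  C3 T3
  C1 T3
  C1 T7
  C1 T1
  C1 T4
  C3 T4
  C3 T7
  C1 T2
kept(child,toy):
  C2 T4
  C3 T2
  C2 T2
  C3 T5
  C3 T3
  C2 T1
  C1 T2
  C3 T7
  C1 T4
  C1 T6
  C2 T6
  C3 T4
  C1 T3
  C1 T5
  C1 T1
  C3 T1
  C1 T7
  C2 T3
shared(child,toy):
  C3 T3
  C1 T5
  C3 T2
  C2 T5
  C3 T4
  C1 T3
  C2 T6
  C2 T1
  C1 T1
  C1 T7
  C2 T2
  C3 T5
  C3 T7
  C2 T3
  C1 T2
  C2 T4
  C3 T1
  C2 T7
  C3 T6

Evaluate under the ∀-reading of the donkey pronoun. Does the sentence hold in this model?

"it" takes "a toy" as antecedent — a donkey pronoun bound across the clause boundary.
Strong reading: for every (c,t) with unwrapped(c,t), kept(c,t) ∧ shared(c,t).
Restrictor pairs: (C1,T1) ✓  (C1,T2) ✓  (C1,T3) ✓  (C1,T4) ✗  (C1,T5) ✓  (C1,T6) ✗  (C1,T7) ✓  (C2,T1) ✓  (C2,T2) ✓  (C2,T3) ✓  (C2,T6) ✓  (C3,T2) ✓  (C3,T3) ✓  (C3,T4) ✓  (C3,T7) ✓
Counterexample: (C1,T4) is in unwrapped but fails the scope.

False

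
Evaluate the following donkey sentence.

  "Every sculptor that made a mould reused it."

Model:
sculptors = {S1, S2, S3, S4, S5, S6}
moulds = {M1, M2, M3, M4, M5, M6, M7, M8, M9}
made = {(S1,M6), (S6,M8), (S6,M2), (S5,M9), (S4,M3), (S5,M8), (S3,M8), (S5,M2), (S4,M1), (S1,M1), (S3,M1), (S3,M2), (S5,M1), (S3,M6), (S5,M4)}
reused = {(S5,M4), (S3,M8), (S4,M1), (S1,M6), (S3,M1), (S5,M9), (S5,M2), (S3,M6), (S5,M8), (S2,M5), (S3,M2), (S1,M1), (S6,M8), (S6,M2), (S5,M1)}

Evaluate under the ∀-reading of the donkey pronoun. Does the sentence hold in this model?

False

"it" takes "a mould" as antecedent — a donkey pronoun bound across the clause boundary.
Strong reading: for every (s,m) with made(s,m), reused(s,m).
Restrictor pairs: (S1,M1) ✓  (S1,M6) ✓  (S3,M1) ✓  (S3,M2) ✓  (S3,M6) ✓  (S3,M8) ✓  (S4,M1) ✓  (S4,M3) ✗  (S5,M1) ✓  (S5,M2) ✓  (S5,M4) ✓  (S5,M8) ✓  (S5,M9) ✓  (S6,M2) ✓  (S6,M8) ✓
Counterexample: (S4,M3) is in made but fails the scope.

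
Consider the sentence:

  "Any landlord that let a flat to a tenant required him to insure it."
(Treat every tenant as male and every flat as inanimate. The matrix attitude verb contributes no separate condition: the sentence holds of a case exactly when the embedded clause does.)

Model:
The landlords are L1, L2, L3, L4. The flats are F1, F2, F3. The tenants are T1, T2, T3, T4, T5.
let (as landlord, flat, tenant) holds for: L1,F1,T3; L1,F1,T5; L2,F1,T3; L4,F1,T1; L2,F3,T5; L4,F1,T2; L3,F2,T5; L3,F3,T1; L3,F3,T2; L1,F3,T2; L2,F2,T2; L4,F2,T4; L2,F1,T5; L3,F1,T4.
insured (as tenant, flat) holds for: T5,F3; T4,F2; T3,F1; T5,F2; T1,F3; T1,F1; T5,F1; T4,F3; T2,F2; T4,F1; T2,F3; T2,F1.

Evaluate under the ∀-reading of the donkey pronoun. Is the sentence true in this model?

True

"him" takes "a tenant" as antecedent and "it" takes "a flat"; both are donkey pronouns co-varying with the restrictor.
Strong reading: for every (l,f,t) with let(l,f,t), insured(t,f).
Restrictor triples: (L1,F1,T3)→insured(T3,F1) ✓  (L1,F1,T5)→insured(T5,F1) ✓  (L1,F3,T2)→insured(T2,F3) ✓  (L2,F1,T3)→insured(T3,F1) ✓  (L2,F1,T5)→insured(T5,F1) ✓  (L2,F2,T2)→insured(T2,F2) ✓  (L2,F3,T5)→insured(T5,F3) ✓  (L3,F1,T4)→insured(T4,F1) ✓  (L3,F2,T5)→insured(T5,F2) ✓  (L3,F3,T1)→insured(T1,F3) ✓  (L3,F3,T2)→insured(T2,F3) ✓  (L4,F1,T1)→insured(T1,F1) ✓  (L4,F1,T2)→insured(T2,F1) ✓  (L4,F2,T4)→insured(T4,F2) ✓
Every restrictor triple satisfies the scope.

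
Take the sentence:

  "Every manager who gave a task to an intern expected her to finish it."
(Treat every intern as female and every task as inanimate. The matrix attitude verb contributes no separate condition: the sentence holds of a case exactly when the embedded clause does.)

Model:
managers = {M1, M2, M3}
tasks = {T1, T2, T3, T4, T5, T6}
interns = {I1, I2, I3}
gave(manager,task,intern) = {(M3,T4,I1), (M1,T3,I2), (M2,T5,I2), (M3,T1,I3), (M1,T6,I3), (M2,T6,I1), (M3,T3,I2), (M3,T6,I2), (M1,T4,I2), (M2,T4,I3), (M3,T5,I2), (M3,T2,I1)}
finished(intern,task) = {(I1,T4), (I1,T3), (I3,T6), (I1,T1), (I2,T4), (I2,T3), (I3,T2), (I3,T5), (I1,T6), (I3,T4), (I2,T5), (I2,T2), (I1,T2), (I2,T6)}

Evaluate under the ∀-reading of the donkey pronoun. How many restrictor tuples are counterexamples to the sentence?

"her" takes "an intern" as antecedent and "it" takes "a task"; both are donkey pronouns co-varying with the restrictor.
Strong reading: for every (m,t,i) with gave(m,t,i), finished(i,t).
Restrictor triples: (M1,T3,I2)→finished(I2,T3) ✓  (M1,T4,I2)→finished(I2,T4) ✓  (M1,T6,I3)→finished(I3,T6) ✓  (M2,T4,I3)→finished(I3,T4) ✓  (M2,T5,I2)→finished(I2,T5) ✓  (M2,T6,I1)→finished(I1,T6) ✓  (M3,T1,I3)→finished(I3,T1) ✗  (M3,T2,I1)→finished(I1,T2) ✓  (M3,T3,I2)→finished(I2,T3) ✓  (M3,T4,I1)→finished(I1,T4) ✓  (M3,T5,I2)→finished(I2,T5) ✓  (M3,T6,I2)→finished(I2,T6) ✓
Counterexamples (restrictor triples failing the scope): 1.

1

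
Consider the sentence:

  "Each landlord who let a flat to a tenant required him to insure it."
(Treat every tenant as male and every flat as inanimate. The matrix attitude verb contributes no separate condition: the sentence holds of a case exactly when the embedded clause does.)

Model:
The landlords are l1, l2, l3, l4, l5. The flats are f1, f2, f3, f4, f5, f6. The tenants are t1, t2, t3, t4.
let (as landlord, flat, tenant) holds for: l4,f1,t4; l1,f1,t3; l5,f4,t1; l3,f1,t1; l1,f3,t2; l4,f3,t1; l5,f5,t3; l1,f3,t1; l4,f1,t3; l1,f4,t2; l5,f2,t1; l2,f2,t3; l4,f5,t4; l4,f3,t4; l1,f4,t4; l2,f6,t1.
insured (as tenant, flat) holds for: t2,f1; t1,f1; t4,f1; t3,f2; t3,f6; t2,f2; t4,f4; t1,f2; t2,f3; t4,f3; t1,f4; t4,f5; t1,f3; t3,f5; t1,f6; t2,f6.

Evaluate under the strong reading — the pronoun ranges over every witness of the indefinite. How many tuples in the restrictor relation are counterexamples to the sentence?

"him" takes "a tenant" as antecedent and "it" takes "a flat"; both are donkey pronouns co-varying with the restrictor.
Strong reading: for every (l,f,t) with let(l,f,t), insured(t,f).
Restrictor triples: (l1,f1,t3)→insured(t3,f1) ✗  (l1,f3,t1)→insured(t1,f3) ✓  (l1,f3,t2)→insured(t2,f3) ✓  (l1,f4,t2)→insured(t2,f4) ✗  (l1,f4,t4)→insured(t4,f4) ✓  (l2,f2,t3)→insured(t3,f2) ✓  (l2,f6,t1)→insured(t1,f6) ✓  (l3,f1,t1)→insured(t1,f1) ✓  (l4,f1,t3)→insured(t3,f1) ✗  (l4,f1,t4)→insured(t4,f1) ✓  (l4,f3,t1)→insured(t1,f3) ✓  (l4,f3,t4)→insured(t4,f3) ✓  (l4,f5,t4)→insured(t4,f5) ✓  (l5,f2,t1)→insured(t1,f2) ✓  (l5,f4,t1)→insured(t1,f4) ✓  (l5,f5,t3)→insured(t3,f5) ✓
Counterexamples (restrictor triples failing the scope): 3.

3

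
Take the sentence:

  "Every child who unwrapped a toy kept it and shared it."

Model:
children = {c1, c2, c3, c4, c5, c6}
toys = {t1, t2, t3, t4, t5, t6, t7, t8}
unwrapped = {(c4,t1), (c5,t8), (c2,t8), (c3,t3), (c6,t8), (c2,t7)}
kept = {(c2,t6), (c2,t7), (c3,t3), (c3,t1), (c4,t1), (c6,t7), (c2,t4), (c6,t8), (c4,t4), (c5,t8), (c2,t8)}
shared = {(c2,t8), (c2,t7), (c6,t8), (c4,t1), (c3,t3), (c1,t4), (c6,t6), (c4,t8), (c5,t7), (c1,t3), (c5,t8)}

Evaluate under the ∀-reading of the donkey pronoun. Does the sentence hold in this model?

True

"it" takes "a toy" as antecedent — a donkey pronoun bound across the clause boundary.
Strong reading: for every (c,t) with unwrapped(c,t), kept(c,t) ∧ shared(c,t).
Restrictor pairs: (c2,t7) ✓  (c2,t8) ✓  (c3,t3) ✓  (c4,t1) ✓  (c5,t8) ✓  (c6,t8) ✓
Every restrictor pair satisfies the scope.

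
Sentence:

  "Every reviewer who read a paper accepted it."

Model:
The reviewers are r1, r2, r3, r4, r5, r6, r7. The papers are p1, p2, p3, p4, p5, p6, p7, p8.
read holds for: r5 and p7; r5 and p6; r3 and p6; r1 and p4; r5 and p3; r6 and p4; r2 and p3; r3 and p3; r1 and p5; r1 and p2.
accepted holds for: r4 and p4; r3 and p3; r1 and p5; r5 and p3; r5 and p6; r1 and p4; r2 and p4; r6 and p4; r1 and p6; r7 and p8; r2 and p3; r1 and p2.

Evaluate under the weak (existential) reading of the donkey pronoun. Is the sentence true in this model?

"it" takes "a paper" as antecedent — a donkey pronoun bound across the clause boundary.
Weak reading: every reviewer r with some read-paper has at least one read-paper p such that accepted(r,p).
Per reviewer: r1:✓  r2:✓  r3:✓  r5:✓  r6:✓
Every reviewer in the restrictor has a witness.

True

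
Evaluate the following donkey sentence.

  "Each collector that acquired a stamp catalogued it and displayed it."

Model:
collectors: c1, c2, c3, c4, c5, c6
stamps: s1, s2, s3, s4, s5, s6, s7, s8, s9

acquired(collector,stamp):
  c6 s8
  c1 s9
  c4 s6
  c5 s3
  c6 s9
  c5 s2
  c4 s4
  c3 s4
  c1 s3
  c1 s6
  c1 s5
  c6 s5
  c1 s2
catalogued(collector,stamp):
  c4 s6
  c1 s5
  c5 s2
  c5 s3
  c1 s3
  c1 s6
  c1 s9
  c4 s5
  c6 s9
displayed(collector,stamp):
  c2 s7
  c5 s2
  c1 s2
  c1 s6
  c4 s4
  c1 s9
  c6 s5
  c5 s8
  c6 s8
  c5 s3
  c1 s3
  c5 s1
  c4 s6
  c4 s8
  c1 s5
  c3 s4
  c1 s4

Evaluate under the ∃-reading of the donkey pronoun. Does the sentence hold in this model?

"it" takes "a stamp" as antecedent — a donkey pronoun bound across the clause boundary.
Weak reading: every collector c with some acquired-stamp has at least one acquired-stamp s such that catalogued(c,s) ∧ displayed(c,s).
Per collector: c1:✓  c3:✗  c4:✓  c5:✓  c6:✗
c3 has no witness among its acquired-stamps.

False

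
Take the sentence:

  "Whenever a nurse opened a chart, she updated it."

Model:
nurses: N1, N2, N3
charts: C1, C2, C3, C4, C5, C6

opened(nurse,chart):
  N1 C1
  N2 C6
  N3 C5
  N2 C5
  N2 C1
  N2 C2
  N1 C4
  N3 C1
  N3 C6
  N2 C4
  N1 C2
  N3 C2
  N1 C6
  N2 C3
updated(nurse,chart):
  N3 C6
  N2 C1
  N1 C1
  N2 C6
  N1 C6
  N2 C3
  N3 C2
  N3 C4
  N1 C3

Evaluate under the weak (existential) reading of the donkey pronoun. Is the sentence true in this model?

"it" takes "a chart" as antecedent — a donkey pronoun bound across the clause boundary.
Weak reading: every nurse n with some opened-chart has at least one opened-chart c such that updated(n,c).
Per nurse: N1:✓  N2:✓  N3:✓
Every nurse in the restrictor has a witness.

True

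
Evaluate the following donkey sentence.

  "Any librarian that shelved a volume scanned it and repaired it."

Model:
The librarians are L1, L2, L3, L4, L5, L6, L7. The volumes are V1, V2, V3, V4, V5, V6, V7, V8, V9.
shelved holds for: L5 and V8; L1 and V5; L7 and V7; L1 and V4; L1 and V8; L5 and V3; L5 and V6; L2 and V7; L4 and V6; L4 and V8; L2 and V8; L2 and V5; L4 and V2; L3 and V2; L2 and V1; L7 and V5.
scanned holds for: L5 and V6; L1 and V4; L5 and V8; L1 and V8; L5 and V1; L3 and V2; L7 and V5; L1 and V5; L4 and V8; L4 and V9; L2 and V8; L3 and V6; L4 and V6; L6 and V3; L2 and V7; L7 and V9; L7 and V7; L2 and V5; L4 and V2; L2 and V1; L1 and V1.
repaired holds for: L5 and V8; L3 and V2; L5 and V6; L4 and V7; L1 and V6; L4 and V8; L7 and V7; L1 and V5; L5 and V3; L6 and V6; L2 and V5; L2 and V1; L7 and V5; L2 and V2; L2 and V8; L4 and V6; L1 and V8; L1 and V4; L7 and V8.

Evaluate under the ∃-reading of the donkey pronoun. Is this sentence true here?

True

"it" takes "a volume" as antecedent — a donkey pronoun bound across the clause boundary.
Weak reading: every librarian l with some shelved-volume has at least one shelved-volume v such that scanned(l,v) ∧ repaired(l,v).
Per librarian: L1:✓  L2:✓  L3:✓  L4:✓  L5:✓  L7:✓
Every librarian in the restrictor has a witness.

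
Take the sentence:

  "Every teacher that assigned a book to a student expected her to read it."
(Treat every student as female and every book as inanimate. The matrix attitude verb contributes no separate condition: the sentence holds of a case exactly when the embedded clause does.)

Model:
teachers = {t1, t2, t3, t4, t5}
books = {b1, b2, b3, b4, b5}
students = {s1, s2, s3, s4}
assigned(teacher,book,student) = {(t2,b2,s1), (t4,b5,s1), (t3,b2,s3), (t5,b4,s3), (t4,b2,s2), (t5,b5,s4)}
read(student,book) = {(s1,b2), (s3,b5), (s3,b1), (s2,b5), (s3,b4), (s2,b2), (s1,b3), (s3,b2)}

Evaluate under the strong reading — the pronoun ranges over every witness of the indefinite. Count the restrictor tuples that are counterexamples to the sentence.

"her" takes "a student" as antecedent and "it" takes "a book"; both are donkey pronouns co-varying with the restrictor.
Strong reading: for every (t,b,s) with assigned(t,b,s), read(s,b).
Restrictor triples: (t2,b2,s1)→read(s1,b2) ✓  (t3,b2,s3)→read(s3,b2) ✓  (t4,b2,s2)→read(s2,b2) ✓  (t4,b5,s1)→read(s1,b5) ✗  (t5,b4,s3)→read(s3,b4) ✓  (t5,b5,s4)→read(s4,b5) ✗
Counterexamples (restrictor triples failing the scope): 2.

2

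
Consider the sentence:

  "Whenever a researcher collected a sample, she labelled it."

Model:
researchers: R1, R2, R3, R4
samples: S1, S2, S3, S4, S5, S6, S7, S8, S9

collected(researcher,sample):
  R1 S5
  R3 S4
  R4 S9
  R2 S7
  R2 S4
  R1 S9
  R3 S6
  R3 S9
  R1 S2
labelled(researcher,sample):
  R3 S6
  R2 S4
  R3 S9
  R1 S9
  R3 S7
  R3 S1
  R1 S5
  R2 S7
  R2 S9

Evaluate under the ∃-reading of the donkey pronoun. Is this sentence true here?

False

"it" takes "a sample" as antecedent — a donkey pronoun bound across the clause boundary.
Weak reading: every researcher r with some collected-sample has at least one collected-sample s such that labelled(r,s).
Per researcher: R1:✓  R2:✓  R3:✓  R4:✗
R4 has no witness among its collected-samples.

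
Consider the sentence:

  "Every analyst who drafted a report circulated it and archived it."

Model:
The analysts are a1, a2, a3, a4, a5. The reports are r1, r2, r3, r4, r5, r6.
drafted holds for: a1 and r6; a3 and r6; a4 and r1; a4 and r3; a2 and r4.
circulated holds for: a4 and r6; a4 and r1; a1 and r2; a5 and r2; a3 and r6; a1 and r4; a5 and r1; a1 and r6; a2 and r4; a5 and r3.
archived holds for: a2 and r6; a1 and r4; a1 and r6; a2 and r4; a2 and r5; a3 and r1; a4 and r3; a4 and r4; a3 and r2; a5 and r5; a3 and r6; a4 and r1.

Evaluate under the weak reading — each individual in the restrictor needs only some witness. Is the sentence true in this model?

"it" takes "a report" as antecedent — a donkey pronoun bound across the clause boundary.
Weak reading: every analyst a with some drafted-report has at least one drafted-report r such that circulated(a,r) ∧ archived(a,r).
Per analyst: a1:✓  a2:✓  a3:✓  a4:✓
Every analyst in the restrictor has a witness.

True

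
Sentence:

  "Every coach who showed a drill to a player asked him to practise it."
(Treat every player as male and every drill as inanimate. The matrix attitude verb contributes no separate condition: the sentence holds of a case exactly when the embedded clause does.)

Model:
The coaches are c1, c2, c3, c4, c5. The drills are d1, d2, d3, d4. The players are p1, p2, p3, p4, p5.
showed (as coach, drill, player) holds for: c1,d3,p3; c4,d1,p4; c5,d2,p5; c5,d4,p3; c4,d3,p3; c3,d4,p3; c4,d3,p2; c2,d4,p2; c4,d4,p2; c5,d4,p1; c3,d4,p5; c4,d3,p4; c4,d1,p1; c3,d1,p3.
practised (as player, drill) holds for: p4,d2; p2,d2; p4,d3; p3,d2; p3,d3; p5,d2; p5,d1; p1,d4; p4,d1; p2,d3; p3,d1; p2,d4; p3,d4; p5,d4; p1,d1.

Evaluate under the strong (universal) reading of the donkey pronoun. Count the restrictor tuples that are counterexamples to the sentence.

0

"him" takes "a player" as antecedent and "it" takes "a drill"; both are donkey pronouns co-varying with the restrictor.
Strong reading: for every (c,d,p) with showed(c,d,p), practised(p,d).
Restrictor triples: (c1,d3,p3)→practised(p3,d3) ✓  (c2,d4,p2)→practised(p2,d4) ✓  (c3,d1,p3)→practised(p3,d1) ✓  (c3,d4,p3)→practised(p3,d4) ✓  (c3,d4,p5)→practised(p5,d4) ✓  (c4,d1,p1)→practised(p1,d1) ✓  (c4,d1,p4)→practised(p4,d1) ✓  (c4,d3,p2)→practised(p2,d3) ✓  (c4,d3,p3)→practised(p3,d3) ✓  (c4,d3,p4)→practised(p4,d3) ✓  (c4,d4,p2)→practised(p2,d4) ✓  (c5,d2,p5)→practised(p5,d2) ✓  (c5,d4,p1)→practised(p1,d4) ✓  (c5,d4,p3)→practised(p3,d4) ✓
Counterexamples (restrictor triples failing the scope): 0.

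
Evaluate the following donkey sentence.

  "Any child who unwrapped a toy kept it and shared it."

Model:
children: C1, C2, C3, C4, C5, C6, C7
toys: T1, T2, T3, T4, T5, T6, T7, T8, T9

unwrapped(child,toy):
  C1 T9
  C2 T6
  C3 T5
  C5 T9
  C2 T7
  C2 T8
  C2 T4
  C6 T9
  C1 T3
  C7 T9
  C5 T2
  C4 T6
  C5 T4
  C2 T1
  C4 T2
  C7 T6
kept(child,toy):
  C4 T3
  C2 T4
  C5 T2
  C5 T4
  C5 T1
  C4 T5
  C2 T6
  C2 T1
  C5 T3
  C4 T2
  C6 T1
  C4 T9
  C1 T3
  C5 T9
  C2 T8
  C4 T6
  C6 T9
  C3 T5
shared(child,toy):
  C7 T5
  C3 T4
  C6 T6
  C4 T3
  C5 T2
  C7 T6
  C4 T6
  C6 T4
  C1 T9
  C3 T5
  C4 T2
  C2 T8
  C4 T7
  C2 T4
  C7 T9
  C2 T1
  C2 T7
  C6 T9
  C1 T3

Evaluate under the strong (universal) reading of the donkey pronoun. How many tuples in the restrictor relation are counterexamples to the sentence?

"it" takes "a toy" as antecedent — a donkey pronoun bound across the clause boundary.
Strong reading: for every (c,t) with unwrapped(c,t), kept(c,t) ∧ shared(c,t).
Restrictor pairs: (C1,T3) ✓  (C1,T9) ✗  (C2,T1) ✓  (C2,T4) ✓  (C2,T6) ✗  (C2,T7) ✗  (C2,T8) ✓  (C3,T5) ✓  (C4,T2) ✓  (C4,T6) ✓  (C5,T2) ✓  (C5,T4) ✗  (C5,T9) ✗  (C6,T9) ✓  (C7,T6) ✗  (C7,T9) ✗
Counterexamples (restrictor pairs failing the scope): 7.

7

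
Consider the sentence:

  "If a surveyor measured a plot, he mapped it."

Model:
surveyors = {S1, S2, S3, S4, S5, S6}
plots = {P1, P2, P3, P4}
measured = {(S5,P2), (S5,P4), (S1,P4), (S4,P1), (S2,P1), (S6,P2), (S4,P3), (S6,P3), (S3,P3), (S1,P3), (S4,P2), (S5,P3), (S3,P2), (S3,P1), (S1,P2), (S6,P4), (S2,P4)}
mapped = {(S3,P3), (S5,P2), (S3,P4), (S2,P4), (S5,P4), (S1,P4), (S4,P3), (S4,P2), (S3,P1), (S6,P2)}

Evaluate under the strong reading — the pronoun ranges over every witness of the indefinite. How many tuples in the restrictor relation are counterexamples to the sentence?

8

"it" takes "a plot" as antecedent — a donkey pronoun bound across the clause boundary.
Strong reading: for every (s,p) with measured(s,p), mapped(s,p).
Restrictor pairs: (S1,P2) ✗  (S1,P3) ✗  (S1,P4) ✓  (S2,P1) ✗  (S2,P4) ✓  (S3,P1) ✓  (S3,P2) ✗  (S3,P3) ✓  (S4,P1) ✗  (S4,P2) ✓  (S4,P3) ✓  (S5,P2) ✓  (S5,P3) ✗  (S5,P4) ✓  (S6,P2) ✓  (S6,P3) ✗  (S6,P4) ✗
Counterexamples (restrictor pairs failing the scope): 8.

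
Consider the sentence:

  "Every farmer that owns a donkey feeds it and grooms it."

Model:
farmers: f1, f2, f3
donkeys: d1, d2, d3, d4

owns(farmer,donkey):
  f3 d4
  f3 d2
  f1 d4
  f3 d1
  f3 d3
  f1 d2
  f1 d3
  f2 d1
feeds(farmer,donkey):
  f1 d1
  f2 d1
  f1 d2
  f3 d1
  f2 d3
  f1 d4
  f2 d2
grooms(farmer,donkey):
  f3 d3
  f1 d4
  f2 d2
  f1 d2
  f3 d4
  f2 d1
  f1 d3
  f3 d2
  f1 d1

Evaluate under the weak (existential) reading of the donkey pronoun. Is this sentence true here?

"it" takes "a donkey" as antecedent — a donkey pronoun bound across the clause boundary.
Weak reading: every farmer f with some owns-donkey has at least one owns-donkey d such that feeds(f,d) ∧ grooms(f,d).
Per farmer: f1:✓  f2:✓  f3:✗
f3 has no witness among its owns-donkeys.

False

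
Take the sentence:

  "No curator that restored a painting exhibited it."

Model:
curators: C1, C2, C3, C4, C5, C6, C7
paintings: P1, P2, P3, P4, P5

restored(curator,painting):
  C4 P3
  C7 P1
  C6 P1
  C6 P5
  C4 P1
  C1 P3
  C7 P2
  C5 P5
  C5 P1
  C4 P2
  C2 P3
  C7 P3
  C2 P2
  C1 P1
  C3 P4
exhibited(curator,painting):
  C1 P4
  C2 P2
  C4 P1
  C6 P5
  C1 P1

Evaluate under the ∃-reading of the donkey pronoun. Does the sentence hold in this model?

False

"it" takes "a painting" as antecedent — a donkey pronoun bound across the clause boundary.
Truth condition: for no (c,p) with restored(c,p) does exhibited(c,p) hold.
Restrictor pairs — does the scope hold? (C1,P1):holds  (C1,P3):fails  (C2,P2):holds  (C2,P3):fails  (C3,P4):fails  (C4,P1):holds  (C4,P2):fails  (C4,P3):fails  (C5,P1):fails  (C5,P5):fails  (C6,P1):fails  (C6,P5):holds  (C7,P1):fails  (C7,P2):fails  (C7,P3):fails
Scope holds for 4 pair(s), so the sentence is false.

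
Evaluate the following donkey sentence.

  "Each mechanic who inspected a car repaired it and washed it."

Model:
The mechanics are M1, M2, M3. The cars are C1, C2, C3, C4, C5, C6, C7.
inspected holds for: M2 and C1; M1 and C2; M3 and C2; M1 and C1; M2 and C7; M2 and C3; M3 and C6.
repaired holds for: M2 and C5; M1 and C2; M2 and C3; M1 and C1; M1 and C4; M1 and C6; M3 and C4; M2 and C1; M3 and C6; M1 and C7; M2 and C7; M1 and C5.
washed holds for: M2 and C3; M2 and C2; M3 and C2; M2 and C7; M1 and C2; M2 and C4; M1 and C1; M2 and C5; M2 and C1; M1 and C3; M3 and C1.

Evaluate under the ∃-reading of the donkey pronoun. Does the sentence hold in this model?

"it" takes "a car" as antecedent — a donkey pronoun bound across the clause boundary.
Weak reading: every mechanic m with some inspected-car has at least one inspected-car c such that repaired(m,c) ∧ washed(m,c).
Per mechanic: M1:✓  M2:✓  M3:✗
M3 has no witness among its inspected-cars.

False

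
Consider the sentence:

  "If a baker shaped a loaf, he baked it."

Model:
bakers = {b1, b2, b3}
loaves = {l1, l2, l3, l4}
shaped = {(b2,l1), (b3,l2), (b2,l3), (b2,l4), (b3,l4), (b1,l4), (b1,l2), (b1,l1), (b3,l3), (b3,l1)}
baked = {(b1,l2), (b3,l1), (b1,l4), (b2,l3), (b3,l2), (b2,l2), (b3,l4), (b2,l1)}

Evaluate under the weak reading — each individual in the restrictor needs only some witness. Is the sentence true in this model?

True

"it" takes "a loaf" as antecedent — a donkey pronoun bound across the clause boundary.
Weak reading: every baker b with some shaped-loaf has at least one shaped-loaf l such that baked(b,l).
Per baker: b1:✓  b2:✓  b3:✓
Every baker in the restrictor has a witness.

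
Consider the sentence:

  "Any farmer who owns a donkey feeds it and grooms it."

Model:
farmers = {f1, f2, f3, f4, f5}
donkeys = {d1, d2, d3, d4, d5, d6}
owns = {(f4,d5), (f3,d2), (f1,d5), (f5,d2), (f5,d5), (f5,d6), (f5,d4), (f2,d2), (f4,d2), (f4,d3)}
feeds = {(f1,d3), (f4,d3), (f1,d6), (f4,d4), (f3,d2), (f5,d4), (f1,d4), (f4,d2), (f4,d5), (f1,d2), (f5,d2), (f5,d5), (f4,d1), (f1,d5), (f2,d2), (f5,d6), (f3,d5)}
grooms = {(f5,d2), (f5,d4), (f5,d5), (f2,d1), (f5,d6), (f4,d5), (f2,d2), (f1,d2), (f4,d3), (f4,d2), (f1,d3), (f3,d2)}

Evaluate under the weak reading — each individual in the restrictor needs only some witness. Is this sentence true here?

False

"it" takes "a donkey" as antecedent — a donkey pronoun bound across the clause boundary.
Weak reading: every farmer f with some owns-donkey has at least one owns-donkey d such that feeds(f,d) ∧ grooms(f,d).
Per farmer: f1:✗  f2:✓  f3:✓  f4:✓  f5:✓
f1 has no witness among its owns-donkeys.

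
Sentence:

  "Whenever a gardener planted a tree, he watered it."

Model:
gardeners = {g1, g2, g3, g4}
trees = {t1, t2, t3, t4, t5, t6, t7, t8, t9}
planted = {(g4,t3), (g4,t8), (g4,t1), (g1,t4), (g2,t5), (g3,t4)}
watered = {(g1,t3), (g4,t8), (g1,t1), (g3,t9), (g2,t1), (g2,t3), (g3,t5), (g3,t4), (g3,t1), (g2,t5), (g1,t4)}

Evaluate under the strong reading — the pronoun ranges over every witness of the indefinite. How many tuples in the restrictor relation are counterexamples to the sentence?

"it" takes "a tree" as antecedent — a donkey pronoun bound across the clause boundary.
Strong reading: for every (g,t) with planted(g,t), watered(g,t).
Restrictor pairs: (g1,t4) ✓  (g2,t5) ✓  (g3,t4) ✓  (g4,t1) ✗  (g4,t3) ✗  (g4,t8) ✓
Counterexamples (restrictor pairs failing the scope): 2.

2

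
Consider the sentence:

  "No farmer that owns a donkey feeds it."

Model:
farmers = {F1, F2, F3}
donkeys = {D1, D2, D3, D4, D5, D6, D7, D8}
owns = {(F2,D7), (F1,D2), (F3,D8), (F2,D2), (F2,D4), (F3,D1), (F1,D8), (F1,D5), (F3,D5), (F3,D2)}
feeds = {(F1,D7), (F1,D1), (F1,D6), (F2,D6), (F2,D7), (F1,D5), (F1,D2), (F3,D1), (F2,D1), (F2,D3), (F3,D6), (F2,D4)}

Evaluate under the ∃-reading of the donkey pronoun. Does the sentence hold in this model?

False

"it" takes "a donkey" as antecedent — a donkey pronoun bound across the clause boundary.
Truth condition: for no (f,d) with owns(f,d) does feeds(f,d) hold.
Restrictor pairs — does the scope hold? (F1,D2):holds  (F1,D5):holds  (F1,D8):fails  (F2,D2):fails  (F2,D4):holds  (F2,D7):holds  (F3,D1):holds  (F3,D2):fails  (F3,D5):fails  (F3,D8):fails
Scope holds for 5 pair(s), so the sentence is false.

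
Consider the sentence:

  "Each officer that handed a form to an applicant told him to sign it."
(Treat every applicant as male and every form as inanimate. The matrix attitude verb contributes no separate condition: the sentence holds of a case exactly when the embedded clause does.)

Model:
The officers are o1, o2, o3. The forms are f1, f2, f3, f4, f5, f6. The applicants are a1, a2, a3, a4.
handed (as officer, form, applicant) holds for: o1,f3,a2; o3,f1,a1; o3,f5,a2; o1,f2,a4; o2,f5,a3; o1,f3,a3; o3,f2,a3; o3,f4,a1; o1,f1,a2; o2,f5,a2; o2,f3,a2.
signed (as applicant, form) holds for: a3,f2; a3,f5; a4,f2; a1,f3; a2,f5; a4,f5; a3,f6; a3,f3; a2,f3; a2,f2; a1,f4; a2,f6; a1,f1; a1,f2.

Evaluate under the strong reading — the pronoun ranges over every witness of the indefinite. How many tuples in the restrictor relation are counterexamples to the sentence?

1

"him" takes "an applicant" as antecedent and "it" takes "a form"; both are donkey pronouns co-varying with the restrictor.
Strong reading: for every (o,f,a) with handed(o,f,a), signed(a,f).
Restrictor triples: (o1,f1,a2)→signed(a2,f1) ✗  (o1,f2,a4)→signed(a4,f2) ✓  (o1,f3,a2)→signed(a2,f3) ✓  (o1,f3,a3)→signed(a3,f3) ✓  (o2,f3,a2)→signed(a2,f3) ✓  (o2,f5,a2)→signed(a2,f5) ✓  (o2,f5,a3)→signed(a3,f5) ✓  (o3,f1,a1)→signed(a1,f1) ✓  (o3,f2,a3)→signed(a3,f2) ✓  (o3,f4,a1)→signed(a1,f4) ✓  (o3,f5,a2)→signed(a2,f5) ✓
Counterexamples (restrictor triples failing the scope): 1.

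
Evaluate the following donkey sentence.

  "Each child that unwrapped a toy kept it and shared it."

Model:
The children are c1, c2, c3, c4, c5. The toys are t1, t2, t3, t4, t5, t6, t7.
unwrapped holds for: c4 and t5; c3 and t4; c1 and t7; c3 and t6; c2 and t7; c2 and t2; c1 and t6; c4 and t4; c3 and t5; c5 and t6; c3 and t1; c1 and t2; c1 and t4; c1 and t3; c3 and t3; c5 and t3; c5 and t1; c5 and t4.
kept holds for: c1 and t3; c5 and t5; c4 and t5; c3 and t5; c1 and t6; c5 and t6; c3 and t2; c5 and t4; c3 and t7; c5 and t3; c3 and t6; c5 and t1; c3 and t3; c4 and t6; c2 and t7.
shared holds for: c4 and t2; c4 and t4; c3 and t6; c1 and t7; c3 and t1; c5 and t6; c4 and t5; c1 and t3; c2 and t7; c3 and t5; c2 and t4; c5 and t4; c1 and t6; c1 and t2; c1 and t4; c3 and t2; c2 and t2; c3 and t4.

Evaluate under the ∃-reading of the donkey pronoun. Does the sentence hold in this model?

"it" takes "a toy" as antecedent — a donkey pronoun bound across the clause boundary.
Weak reading: every child c with some unwrapped-toy has at least one unwrapped-toy t such that kept(c,t) ∧ shared(c,t).
Per child: c1:✓  c2:✓  c3:✓  c4:✓  c5:✓
Every child in the restrictor has a witness.

True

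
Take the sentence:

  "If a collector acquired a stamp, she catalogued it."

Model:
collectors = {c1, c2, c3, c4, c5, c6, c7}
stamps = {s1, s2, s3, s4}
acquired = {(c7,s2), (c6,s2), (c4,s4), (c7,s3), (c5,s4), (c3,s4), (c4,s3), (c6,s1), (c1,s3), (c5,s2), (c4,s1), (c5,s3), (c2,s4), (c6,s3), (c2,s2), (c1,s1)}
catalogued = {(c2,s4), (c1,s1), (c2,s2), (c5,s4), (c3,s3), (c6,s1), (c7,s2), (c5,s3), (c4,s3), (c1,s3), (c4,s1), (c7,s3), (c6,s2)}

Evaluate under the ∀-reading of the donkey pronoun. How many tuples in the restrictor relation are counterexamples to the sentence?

4

"it" takes "a stamp" as antecedent — a donkey pronoun bound across the clause boundary.
Strong reading: for every (c,s) with acquired(c,s), catalogued(c,s).
Restrictor pairs: (c1,s1) ✓  (c1,s3) ✓  (c2,s2) ✓  (c2,s4) ✓  (c3,s4) ✗  (c4,s1) ✓  (c4,s3) ✓  (c4,s4) ✗  (c5,s2) ✗  (c5,s3) ✓  (c5,s4) ✓  (c6,s1) ✓  (c6,s2) ✓  (c6,s3) ✗  (c7,s2) ✓  (c7,s3) ✓
Counterexamples (restrictor pairs failing the scope): 4.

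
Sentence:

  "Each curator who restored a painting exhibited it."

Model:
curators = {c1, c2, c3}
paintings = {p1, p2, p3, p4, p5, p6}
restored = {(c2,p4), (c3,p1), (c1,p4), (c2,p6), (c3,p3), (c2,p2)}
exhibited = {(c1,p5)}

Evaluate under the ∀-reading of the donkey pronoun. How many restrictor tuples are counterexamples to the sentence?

"it" takes "a painting" as antecedent — a donkey pronoun bound across the clause boundary.
Strong reading: for every (c,p) with restored(c,p), exhibited(c,p).
Restrictor pairs: (c1,p4) ✗  (c2,p2) ✗  (c2,p4) ✗  (c2,p6) ✗  (c3,p1) ✗  (c3,p3) ✗
Counterexamples (restrictor pairs failing the scope): 6.

6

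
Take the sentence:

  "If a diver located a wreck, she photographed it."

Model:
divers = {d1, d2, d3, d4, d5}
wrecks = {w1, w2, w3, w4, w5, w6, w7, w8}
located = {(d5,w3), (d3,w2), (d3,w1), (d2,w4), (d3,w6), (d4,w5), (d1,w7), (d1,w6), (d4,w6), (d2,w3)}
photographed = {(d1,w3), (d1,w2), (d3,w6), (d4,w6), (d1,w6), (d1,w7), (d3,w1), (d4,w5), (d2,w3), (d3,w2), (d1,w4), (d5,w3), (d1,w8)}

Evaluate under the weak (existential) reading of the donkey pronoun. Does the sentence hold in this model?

"it" takes "a wreck" as antecedent — a donkey pronoun bound across the clause boundary.
Weak reading: every diver d with some located-wreck has at least one located-wreck w such that photographed(d,w).
Per diver: d1:✓  d2:✓  d3:✓  d4:✓  d5:✓
Every diver in the restrictor has a witness.

True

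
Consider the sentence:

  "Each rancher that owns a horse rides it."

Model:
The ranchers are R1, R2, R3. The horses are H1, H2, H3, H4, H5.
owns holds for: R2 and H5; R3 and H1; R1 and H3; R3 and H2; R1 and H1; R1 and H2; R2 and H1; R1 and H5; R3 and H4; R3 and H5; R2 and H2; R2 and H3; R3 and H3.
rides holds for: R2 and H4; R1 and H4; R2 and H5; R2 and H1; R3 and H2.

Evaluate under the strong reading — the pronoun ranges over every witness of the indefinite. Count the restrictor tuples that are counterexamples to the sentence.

"it" takes "a horse" as antecedent — a donkey pronoun bound across the clause boundary.
Strong reading: for every (r,h) with owns(r,h), rides(r,h).
Restrictor pairs: (R1,H1) ✗  (R1,H2) ✗  (R1,H3) ✗  (R1,H5) ✗  (R2,H1) ✓  (R2,H2) ✗  (R2,H3) ✗  (R2,H5) ✓  (R3,H1) ✗  (R3,H2) ✓  (R3,H3) ✗  (R3,H4) ✗  (R3,H5) ✗
Counterexamples (restrictor pairs failing the scope): 10.

10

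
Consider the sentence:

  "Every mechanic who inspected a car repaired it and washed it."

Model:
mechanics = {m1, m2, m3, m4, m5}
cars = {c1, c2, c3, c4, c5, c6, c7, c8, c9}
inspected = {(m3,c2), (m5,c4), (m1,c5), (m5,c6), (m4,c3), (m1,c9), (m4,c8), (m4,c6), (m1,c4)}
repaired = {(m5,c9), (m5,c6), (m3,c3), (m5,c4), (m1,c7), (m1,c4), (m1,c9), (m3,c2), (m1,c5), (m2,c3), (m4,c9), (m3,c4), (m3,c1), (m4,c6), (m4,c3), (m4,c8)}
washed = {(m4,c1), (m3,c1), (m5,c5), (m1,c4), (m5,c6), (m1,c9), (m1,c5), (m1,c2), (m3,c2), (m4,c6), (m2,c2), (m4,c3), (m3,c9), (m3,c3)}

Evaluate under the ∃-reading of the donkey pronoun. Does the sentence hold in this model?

True

"it" takes "a car" as antecedent — a donkey pronoun bound across the clause boundary.
Weak reading: every mechanic m with some inspected-car has at least one inspected-car c such that repaired(m,c) ∧ washed(m,c).
Per mechanic: m1:✓  m3:✓  m4:✓  m5:✓
Every mechanic in the restrictor has a witness.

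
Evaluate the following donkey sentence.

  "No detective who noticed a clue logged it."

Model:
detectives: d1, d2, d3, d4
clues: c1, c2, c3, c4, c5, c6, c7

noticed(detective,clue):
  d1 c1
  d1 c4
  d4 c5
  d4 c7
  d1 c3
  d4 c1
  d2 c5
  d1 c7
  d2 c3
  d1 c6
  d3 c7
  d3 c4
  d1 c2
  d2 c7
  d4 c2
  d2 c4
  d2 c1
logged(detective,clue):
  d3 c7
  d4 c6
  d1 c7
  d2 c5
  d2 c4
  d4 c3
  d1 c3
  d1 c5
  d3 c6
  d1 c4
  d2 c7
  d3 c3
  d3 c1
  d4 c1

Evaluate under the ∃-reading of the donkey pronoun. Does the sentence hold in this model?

False

"it" takes "a clue" as antecedent — a donkey pronoun bound across the clause boundary.
Truth condition: for no (d,c) with noticed(d,c) does logged(d,c) hold.
Restrictor pairs — does the scope hold? (d1,c1):fails  (d1,c2):fails  (d1,c3):holds  (d1,c4):holds  (d1,c6):fails  (d1,c7):holds  (d2,c1):fails  (d2,c3):fails  (d2,c4):holds  (d2,c5):holds  (d2,c7):holds  (d3,c4):fails  (d3,c7):holds  (d4,c1):holds  (d4,c2):fails  (d4,c5):fails  (d4,c7):fails
Scope holds for 8 pair(s), so the sentence is false.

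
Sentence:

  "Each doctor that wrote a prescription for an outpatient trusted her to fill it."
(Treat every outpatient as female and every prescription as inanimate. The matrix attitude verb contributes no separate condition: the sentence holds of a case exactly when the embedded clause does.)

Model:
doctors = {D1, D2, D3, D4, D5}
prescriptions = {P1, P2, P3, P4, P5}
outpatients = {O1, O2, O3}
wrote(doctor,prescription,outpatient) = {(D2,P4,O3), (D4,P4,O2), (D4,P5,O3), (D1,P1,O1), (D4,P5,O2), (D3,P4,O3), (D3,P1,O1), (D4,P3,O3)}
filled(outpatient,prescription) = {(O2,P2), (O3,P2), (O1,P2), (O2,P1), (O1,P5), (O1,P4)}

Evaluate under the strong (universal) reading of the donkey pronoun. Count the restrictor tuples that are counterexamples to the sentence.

8

"her" takes "an outpatient" as antecedent and "it" takes "a prescription"; both are donkey pronouns co-varying with the restrictor.
Strong reading: for every (d,p,o) with wrote(d,p,o), filled(o,p).
Restrictor triples: (D1,P1,O1)→filled(O1,P1) ✗  (D2,P4,O3)→filled(O3,P4) ✗  (D3,P1,O1)→filled(O1,P1) ✗  (D3,P4,O3)→filled(O3,P4) ✗  (D4,P3,O3)→filled(O3,P3) ✗  (D4,P4,O2)→filled(O2,P4) ✗  (D4,P5,O2)→filled(O2,P5) ✗  (D4,P5,O3)→filled(O3,P5) ✗
Counterexamples (restrictor triples failing the scope): 8.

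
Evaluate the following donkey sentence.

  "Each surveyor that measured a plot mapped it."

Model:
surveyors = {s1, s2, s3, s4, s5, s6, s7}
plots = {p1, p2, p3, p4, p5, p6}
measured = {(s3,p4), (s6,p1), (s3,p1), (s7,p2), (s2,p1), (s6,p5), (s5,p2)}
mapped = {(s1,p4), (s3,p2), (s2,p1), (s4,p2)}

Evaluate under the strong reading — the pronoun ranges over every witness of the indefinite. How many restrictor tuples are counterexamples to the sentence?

6

"it" takes "a plot" as antecedent — a donkey pronoun bound across the clause boundary.
Strong reading: for every (s,p) with measured(s,p), mapped(s,p).
Restrictor pairs: (s2,p1) ✓  (s3,p1) ✗  (s3,p4) ✗  (s5,p2) ✗  (s6,p1) ✗  (s6,p5) ✗  (s7,p2) ✗
Counterexamples (restrictor pairs failing the scope): 6.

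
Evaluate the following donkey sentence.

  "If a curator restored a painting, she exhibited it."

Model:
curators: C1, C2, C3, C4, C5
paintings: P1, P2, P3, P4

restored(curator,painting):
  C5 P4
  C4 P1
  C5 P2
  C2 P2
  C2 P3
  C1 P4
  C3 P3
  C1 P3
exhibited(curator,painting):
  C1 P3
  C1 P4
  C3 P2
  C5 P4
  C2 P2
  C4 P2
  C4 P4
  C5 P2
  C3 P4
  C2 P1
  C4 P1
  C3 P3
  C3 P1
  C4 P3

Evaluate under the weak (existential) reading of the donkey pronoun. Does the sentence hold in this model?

"it" takes "a painting" as antecedent — a donkey pronoun bound across the clause boundary.
Weak reading: every curator c with some restored-painting has at least one restored-painting p such that exhibited(c,p).
Per curator: C1:✓  C2:✓  C3:✓  C4:✓  C5:✓
Every curator in the restrictor has a witness.

True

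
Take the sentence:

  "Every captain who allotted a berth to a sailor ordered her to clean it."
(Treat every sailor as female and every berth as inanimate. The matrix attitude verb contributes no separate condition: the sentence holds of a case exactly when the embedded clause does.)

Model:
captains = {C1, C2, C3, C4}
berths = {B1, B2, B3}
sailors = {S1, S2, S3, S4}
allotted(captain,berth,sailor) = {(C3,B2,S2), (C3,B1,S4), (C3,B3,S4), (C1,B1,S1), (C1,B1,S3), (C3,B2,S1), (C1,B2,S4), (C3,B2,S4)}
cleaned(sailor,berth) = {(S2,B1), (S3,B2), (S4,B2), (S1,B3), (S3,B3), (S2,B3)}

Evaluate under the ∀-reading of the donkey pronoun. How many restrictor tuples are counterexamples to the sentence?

6

"her" takes "a sailor" as antecedent and "it" takes "a berth"; both are donkey pronouns co-varying with the restrictor.
Strong reading: for every (c,b,s) with allotted(c,b,s), cleaned(s,b).
Restrictor triples: (C1,B1,S1)→cleaned(S1,B1) ✗  (C1,B1,S3)→cleaned(S3,B1) ✗  (C1,B2,S4)→cleaned(S4,B2) ✓  (C3,B1,S4)→cleaned(S4,B1) ✗  (C3,B2,S1)→cleaned(S1,B2) ✗  (C3,B2,S2)→cleaned(S2,B2) ✗  (C3,B2,S4)→cleaned(S4,B2) ✓  (C3,B3,S4)→cleaned(S4,B3) ✗
Counterexamples (restrictor triples failing the scope): 6.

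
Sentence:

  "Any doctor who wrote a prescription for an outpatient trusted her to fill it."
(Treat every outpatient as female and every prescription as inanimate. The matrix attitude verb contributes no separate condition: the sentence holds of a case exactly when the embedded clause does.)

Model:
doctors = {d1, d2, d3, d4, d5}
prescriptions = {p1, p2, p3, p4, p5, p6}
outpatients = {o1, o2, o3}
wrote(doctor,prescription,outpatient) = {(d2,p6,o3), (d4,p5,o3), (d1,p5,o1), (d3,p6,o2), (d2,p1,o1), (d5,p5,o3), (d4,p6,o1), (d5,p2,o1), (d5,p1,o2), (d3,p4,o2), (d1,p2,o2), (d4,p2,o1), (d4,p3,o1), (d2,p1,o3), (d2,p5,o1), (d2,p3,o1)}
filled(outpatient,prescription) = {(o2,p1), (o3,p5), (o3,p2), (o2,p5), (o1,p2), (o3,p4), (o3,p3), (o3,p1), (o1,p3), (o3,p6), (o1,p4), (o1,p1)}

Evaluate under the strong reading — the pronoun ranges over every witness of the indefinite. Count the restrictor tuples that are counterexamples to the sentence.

"her" takes "an outpatient" as antecedent and "it" takes "a prescription"; both are donkey pronouns co-varying with the restrictor.
Strong reading: for every (d,p,o) with wrote(d,p,o), filled(o,p).
Restrictor triples: (d1,p2,o2)→filled(o2,p2) ✗  (d1,p5,o1)→filled(o1,p5) ✗  (d2,p1,o1)→filled(o1,p1) ✓  (d2,p1,o3)→filled(o3,p1) ✓  (d2,p3,o1)→filled(o1,p3) ✓  (d2,p5,o1)→filled(o1,p5) ✗  (d2,p6,o3)→filled(o3,p6) ✓  (d3,p4,o2)→filled(o2,p4) ✗  (d3,p6,o2)→filled(o2,p6) ✗  (d4,p2,o1)→filled(o1,p2) ✓  (d4,p3,o1)→filled(o1,p3) ✓  (d4,p5,o3)→filled(o3,p5) ✓  (d4,p6,o1)→filled(o1,p6) ✗  (d5,p1,o2)→filled(o2,p1) ✓  (d5,p2,o1)→filled(o1,p2) ✓  (d5,p5,o3)→filled(o3,p5) ✓
Counterexamples (restrictor triples failing the scope): 6.

6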